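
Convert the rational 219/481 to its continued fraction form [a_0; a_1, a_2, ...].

[0; 2, 5, 10, 1, 3]

Run the Euclidean algorithm on 219 and 481; the successive quotients are the partial quotients a_0, a_1, ... (each step inverts the fractional part left over by the previous one):
  219 = 0*481 + 219, so a_0 = 0.
  481 = 2*219 + 43, so a_1 = 2.
  219 = 5*43 + 4, so a_2 = 5.
  43 = 10*4 + 3, so a_3 = 10.
  4 = 1*3 + 1, so a_4 = 1.
  3 = 3*1 + 0, so a_5 = 3.
The remainder reaches 0 after 6 divisions, so the expansion has 6 partial quotients, read off in order.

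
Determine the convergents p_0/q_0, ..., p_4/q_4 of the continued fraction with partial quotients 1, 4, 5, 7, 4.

1/1, 5/4, 26/21, 187/151, 774/625

Using the convergent recurrence p_i = a_i*p_{i-1} + p_{i-2}, q_i = a_i*q_{i-1} + q_{i-2} with p_{-2}=0, p_{-1}=1, q_{-2}=1, q_{-1}=0:
  i=0: a_0=1, p_0 = 1*1 + 0 = 1, q_0 = 1*0 + 1 = 1.
  i=1: a_1=4, p_1 = 4*1 + 1 = 5, q_1 = 4*1 + 0 = 4.
  i=2: a_2=5, p_2 = 5*5 + 1 = 26, q_2 = 5*4 + 1 = 21.
  i=3: a_3=7, p_3 = 7*26 + 5 = 187, q_3 = 7*21 + 4 = 151.
  i=4: a_4=4, p_4 = 4*187 + 26 = 774, q_4 = 4*151 + 21 = 625.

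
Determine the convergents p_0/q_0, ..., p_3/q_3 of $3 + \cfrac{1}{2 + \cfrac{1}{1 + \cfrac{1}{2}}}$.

Using the convergent recurrence p_i = a_i*p_{i-1} + p_{i-2}, q_i = a_i*q_{i-1} + q_{i-2} with p_{-2}=0, p_{-1}=1, q_{-2}=1, q_{-1}=0:
  i=0: a_0=3, p_0 = 3*1 + 0 = 3, q_0 = 3*0 + 1 = 1.
  i=1: a_1=2, p_1 = 2*3 + 1 = 7, q_1 = 2*1 + 0 = 2.
  i=2: a_2=1, p_2 = 1*7 + 3 = 10, q_2 = 1*2 + 1 = 3.
  i=3: a_3=2, p_3 = 2*10 + 7 = 27, q_3 = 2*3 + 2 = 8.

3/1, 7/2, 10/3, 27/8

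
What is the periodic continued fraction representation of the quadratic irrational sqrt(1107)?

[33; (3, 1, 2, 7, 33, 7, 2, 1, 3, 66)]

Write x_i = (sqrt(1107) + m_i)/d_i with (m_0, d_0) = (0, 1). a_0 = floor(sqrt(1107)) = 33, since 33^2 = 1089 <= 1107 < 1156 = 34^2.
Iterate m_{i+1} = d_i*a_i - m_i, d_{i+1} = (1107 - m_{i+1}^2)/d_i, a_{i+1} = floor((a_0 + m_{i+1})/d_{i+1}):
  m_1 = 1*33 - 0 = 33, d_1 = (1107 - 33^2)/1 = 18/1 = 18, a_1 = floor((33 + 33)/18) = 3.
  m_2 = 18*3 - 33 = 21, d_2 = (1107 - 21^2)/18 = 666/18 = 37, a_2 = floor((33 + 21)/37) = 1.
  m_3 = 37*1 - 21 = 16, d_3 = (1107 - 16^2)/37 = 851/37 = 23, a_3 = floor((33 + 16)/23) = 2.
  m_4 = 23*2 - 16 = 30, d_4 = (1107 - 30^2)/23 = 207/23 = 9, a_4 = floor((33 + 30)/9) = 7.
  m_5 = 9*7 - 30 = 33, d_5 = (1107 - 33^2)/9 = 18/9 = 2, a_5 = floor((33 + 33)/2) = 33.
  m_6 = 2*33 - 33 = 33, d_6 = (1107 - 33^2)/2 = 18/2 = 9, a_6 = floor((33 + 33)/9) = 7.
  m_7 = 9*7 - 33 = 30, d_7 = (1107 - 30^2)/9 = 207/9 = 23, a_7 = floor((33 + 30)/23) = 2.
  m_8 = 23*2 - 30 = 16, d_8 = (1107 - 16^2)/23 = 851/23 = 37, a_8 = floor((33 + 16)/37) = 1.
  m_9 = 37*1 - 16 = 21, d_9 = (1107 - 21^2)/37 = 666/37 = 18, a_9 = floor((33 + 21)/18) = 3.
  m_10 = 18*3 - 21 = 33, d_10 = (1107 - 33^2)/18 = 18/18 = 1, a_10 = floor((33 + 33)/1) = 66.
  m_11 = 1*66 - 33 = 33, d_11 = (1107 - 33^2)/1 = 18/1 = 18: (m_11, d_11) = (m_1, d_1) = (33, 18), so from here the quotients repeat a_1, ..., a_10; the period length is 10.
Hence the expansion of sqrt(1107) is a_0 = 33 followed by the repeating block 3, 1, 2, 7, 33, 7, 2, 1, 3, 66 (period 10).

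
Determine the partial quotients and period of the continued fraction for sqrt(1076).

Write x_i = (sqrt(1076) + m_i)/d_i with (m_0, d_0) = (0, 1). a_0 = floor(sqrt(1076)) = 32, since 32^2 = 1024 <= 1076 < 1089 = 33^2.
Iterate m_{i+1} = d_i*a_i - m_i, d_{i+1} = (1076 - m_{i+1}^2)/d_i, a_{i+1} = floor((a_0 + m_{i+1})/d_{i+1}):
  m_1 = 1*32 - 0 = 32, d_1 = (1076 - 32^2)/1 = 52/1 = 52, a_1 = floor((32 + 32)/52) = 1.
  m_2 = 52*1 - 32 = 20, d_2 = (1076 - 20^2)/52 = 676/52 = 13, a_2 = floor((32 + 20)/13) = 4.
  m_3 = 13*4 - 20 = 32, d_3 = (1076 - 32^2)/13 = 52/13 = 4, a_3 = floor((32 + 32)/4) = 16.
  m_4 = 4*16 - 32 = 32, d_4 = (1076 - 32^2)/4 = 52/4 = 13, a_4 = floor((32 + 32)/13) = 4.
  m_5 = 13*4 - 32 = 20, d_5 = (1076 - 20^2)/13 = 676/13 = 52, a_5 = floor((32 + 20)/52) = 1.
  m_6 = 52*1 - 20 = 32, d_6 = (1076 - 32^2)/52 = 52/52 = 1, a_6 = floor((32 + 32)/1) = 64.
  m_7 = 1*64 - 32 = 32, d_7 = (1076 - 32^2)/1 = 52/1 = 52: (m_7, d_7) = (m_1, d_1) = (32, 52), so from here the quotients repeat a_1, ..., a_6; the period length is 6.
Hence the expansion of sqrt(1076) is a_0 = 32 followed by the repeating block 1, 4, 16, 4, 1, 64 (period 6).

[32; (1, 4, 16, 4, 1, 64)]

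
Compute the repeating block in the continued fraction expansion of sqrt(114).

[10; (1, 2, 10, 2, 1, 20)]

Write x_i = (sqrt(114) + m_i)/d_i with (m_0, d_0) = (0, 1). a_0 = floor(sqrt(114)) = 10, since 10^2 = 100 <= 114 < 121 = 11^2.
Iterate m_{i+1} = d_i*a_i - m_i, d_{i+1} = (114 - m_{i+1}^2)/d_i, a_{i+1} = floor((a_0 + m_{i+1})/d_{i+1}):
  m_1 = 1*10 - 0 = 10, d_1 = (114 - 10^2)/1 = 14/1 = 14, a_1 = floor((10 + 10)/14) = 1.
  m_2 = 14*1 - 10 = 4, d_2 = (114 - 4^2)/14 = 98/14 = 7, a_2 = floor((10 + 4)/7) = 2.
  m_3 = 7*2 - 4 = 10, d_3 = (114 - 10^2)/7 = 14/7 = 2, a_3 = floor((10 + 10)/2) = 10.
  m_4 = 2*10 - 10 = 10, d_4 = (114 - 10^2)/2 = 14/2 = 7, a_4 = floor((10 + 10)/7) = 2.
  m_5 = 7*2 - 10 = 4, d_5 = (114 - 4^2)/7 = 98/7 = 14, a_5 = floor((10 + 4)/14) = 1.
  m_6 = 14*1 - 4 = 10, d_6 = (114 - 10^2)/14 = 14/14 = 1, a_6 = floor((10 + 10)/1) = 20.
  m_7 = 1*20 - 10 = 10, d_7 = (114 - 10^2)/1 = 14/1 = 14: (m_7, d_7) = (m_1, d_1) = (10, 14), so from here the quotients repeat a_1, ..., a_6; the period length is 6.
Hence the expansion of sqrt(114) is a_0 = 10 followed by the repeating block 1, 2, 10, 2, 1, 20 (period 6).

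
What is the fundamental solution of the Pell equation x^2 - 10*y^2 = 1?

(x, y) = (19, 6)

First expand sqrt(10) as a continued fraction. With x_i = (sqrt(10) + m_i)/d_i and (m_0, d_0) = (0, 1): a_0 = floor(sqrt(10)) = 3, since 3^2 = 9 <= 10 < 16 = 4^2.
Iterate m_{i+1} = d_i*a_i - m_i, d_{i+1} = (10 - m_{i+1}^2)/d_i, a_{i+1} = floor((a_0 + m_{i+1})/d_{i+1}):
  m_1 = 1*3 - 0 = 3, d_1 = (10 - 3^2)/1 = 1/1 = 1, a_1 = floor((3 + 3)/1) = 6.
  m_2 = 1*6 - 3 = 3, d_2 = (10 - 3^2)/1 = 1/1 = 1: (m_2, d_2) = (m_1, d_1) = (3, 1), so from here the quotient a_1 repeats; the period length is 1.
So sqrt(10) = [3; (6)] with period length k = 1.
k is odd, so (p_{k-1}, q_{k-1}) only solves x^2 - 10y^2 = -1 and the fundamental solution of x^2 - 10y^2 = 1 is (p_{2k-1}, q_{2k-1}) = (p_1, q_1); compute convergents through index 1, running through the period twice.
Convergents (p_i = a_i*p_{i-1} + p_{i-2}, q_i = a_i*q_{i-1} + q_{i-2} with p_{-2}=0, p_{-1}=1, q_{-2}=1, q_{-1}=0):
  i=0: a_0=3, p_0 = 3*1 + 0 = 3, q_0 = 3*0 + 1 = 1.
  i=1: a_1=6, p_1 = 6*3 + 1 = 19, q_1 = 6*1 + 0 = 6.
Indeed p_0^2 - 10*q_0^2 = 9 - 10 = -1, not +1.
Check: 19^2 - 10*6^2 = 361 - 360 = 1, so (x, y) = (19, 6) solves the equation, and by the theorem it is the least positive solution.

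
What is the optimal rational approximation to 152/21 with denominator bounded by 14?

Expand x = 152/21 as a continued fraction with the Euclidean algorithm:
  152 = 7*21 + 5, so a_0 = 7.
  21 = 4*5 + 1, so a_1 = 4.
  5 = 5*1 + 0, so a_2 = 5.
so x = [7; 4, 5].
Convergents (p_i = a_i*p_{i-1} + p_{i-2}, q_i = a_i*q_{i-1} + q_{i-2} with p_{-2}=0, p_{-1}=1, q_{-2}=1, q_{-1}=0), until the denominator exceeds 14:
  i=0: a_0=7, p_0 = 7*1 + 0 = 7, q_0 = 7*0 + 1 = 1.
  i=1: a_1=4, p_1 = 4*7 + 1 = 29, q_1 = 4*1 + 0 = 4.
  i=2: a_2=5, p_2 = 5*29 + 7 = 152, q_2 = 5*4 + 1 = 21.
q_2 = 21 > 14, so the last convergent with denominator <= 14 is p_1/q_1 = 29/4.
The closest fraction with denominator <= 14 is either p_1/q_1 or the intermediate fraction (k*p_1 + p_0)/(k*q_1 + q_0) with the largest k >= 1 whose denominator stays <= 14; these approach x as k grows, and every other convergent or intermediate fraction in range is farther away.
Largest k: floor((14 - q_0)/q_1) = floor((14 - 1)/4) = 3.
That gives (3*29 + 7)/(3*4 + 1) = 94/13.
Compare the errors: |x - 29/4| = |152*4 - 29*21|/(21*4) = 1/84, and |x - 94/13| = |152*13 - 94*21|/(21*13) = 2/273.
Cross-multiplying, 2*84 = 168 < 273 = 1*273, so 2/273 is smaller: the intermediate fraction 94/13 is closer to x than 29/4.

94/13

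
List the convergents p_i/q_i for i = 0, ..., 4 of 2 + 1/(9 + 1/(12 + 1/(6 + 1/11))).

2/1, 19/9, 230/109, 1399/663, 15619/7402

Using the convergent recurrence p_i = a_i*p_{i-1} + p_{i-2}, q_i = a_i*q_{i-1} + q_{i-2} with p_{-2}=0, p_{-1}=1, q_{-2}=1, q_{-1}=0:
  i=0: a_0=2, p_0 = 2*1 + 0 = 2, q_0 = 2*0 + 1 = 1.
  i=1: a_1=9, p_1 = 9*2 + 1 = 19, q_1 = 9*1 + 0 = 9.
  i=2: a_2=12, p_2 = 12*19 + 2 = 230, q_2 = 12*9 + 1 = 109.
  i=3: a_3=6, p_3 = 6*230 + 19 = 1399, q_3 = 6*109 + 9 = 663.
  i=4: a_4=11, p_4 = 11*1399 + 230 = 15619, q_4 = 11*663 + 109 = 7402.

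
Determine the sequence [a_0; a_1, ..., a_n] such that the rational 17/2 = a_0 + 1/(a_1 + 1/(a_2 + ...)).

[8; 2]

Run the Euclidean algorithm on 17 and 2; the successive quotients are the partial quotients a_0, a_1, ... (each step inverts the fractional part left over by the previous one):
  17 = 8*2 + 1, so a_0 = 8.
  2 = 2*1 + 0, so a_1 = 2.
The remainder reaches 0 after 2 divisions, so the expansion has 2 partial quotients, read off in order.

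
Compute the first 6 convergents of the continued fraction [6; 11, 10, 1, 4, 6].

6/1, 67/11, 676/111, 743/122, 3648/599, 22631/3716

Using the convergent recurrence p_i = a_i*p_{i-1} + p_{i-2}, q_i = a_i*q_{i-1} + q_{i-2} with p_{-2}=0, p_{-1}=1, q_{-2}=1, q_{-1}=0:
  i=0: a_0=6, p_0 = 6*1 + 0 = 6, q_0 = 6*0 + 1 = 1.
  i=1: a_1=11, p_1 = 11*6 + 1 = 67, q_1 = 11*1 + 0 = 11.
  i=2: a_2=10, p_2 = 10*67 + 6 = 676, q_2 = 10*11 + 1 = 111.
  i=3: a_3=1, p_3 = 1*676 + 67 = 743, q_3 = 1*111 + 11 = 122.
  i=4: a_4=4, p_4 = 4*743 + 676 = 3648, q_4 = 4*122 + 111 = 599.
  i=5: a_5=6, p_5 = 6*3648 + 743 = 22631, q_5 = 6*599 + 122 = 3716.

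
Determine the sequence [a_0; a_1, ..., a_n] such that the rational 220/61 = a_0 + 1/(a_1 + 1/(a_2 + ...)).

[3; 1, 1, 1, 1, 5, 2]

Run the Euclidean algorithm on 220 and 61; the successive quotients are the partial quotients a_0, a_1, ... (each step inverts the fractional part left over by the previous one):
  220 = 3*61 + 37, so a_0 = 3.
  61 = 1*37 + 24, so a_1 = 1.
  37 = 1*24 + 13, so a_2 = 1.
  24 = 1*13 + 11, so a_3 = 1.
  13 = 1*11 + 2, so a_4 = 1.
  11 = 5*2 + 1, so a_5 = 5.
  2 = 2*1 + 0, so a_6 = 2.
The remainder reaches 0 after 7 divisions, so the expansion has 7 partial quotients, read off in order.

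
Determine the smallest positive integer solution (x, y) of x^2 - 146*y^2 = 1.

First expand sqrt(146) as a continued fraction. With x_i = (sqrt(146) + m_i)/d_i and (m_0, d_0) = (0, 1): a_0 = floor(sqrt(146)) = 12, since 12^2 = 144 <= 146 < 169 = 13^2.
Iterate m_{i+1} = d_i*a_i - m_i, d_{i+1} = (146 - m_{i+1}^2)/d_i, a_{i+1} = floor((a_0 + m_{i+1})/d_{i+1}):
  m_1 = 1*12 - 0 = 12, d_1 = (146 - 12^2)/1 = 2/1 = 2, a_1 = floor((12 + 12)/2) = 12.
  m_2 = 2*12 - 12 = 12, d_2 = (146 - 12^2)/2 = 2/2 = 1, a_2 = floor((12 + 12)/1) = 24.
  m_3 = 1*24 - 12 = 12, d_3 = (146 - 12^2)/1 = 2/1 = 2: (m_3, d_3) = (m_1, d_1) = (12, 2), so from here the quotients repeat a_1, a_2; the period length is 2.
So sqrt(146) = [12; (12, 24)] with period length k = 2.
k is even, so the fundamental solution of x^2 - 146y^2 = 1 is (p_{k-1}, q_{k-1}) = (p_1, q_1); compute convergents through index 1.
Convergents (p_i = a_i*p_{i-1} + p_{i-2}, q_i = a_i*q_{i-1} + q_{i-2} with p_{-2}=0, p_{-1}=1, q_{-2}=1, q_{-1}=0):
  i=0: a_0=12, p_0 = 12*1 + 0 = 12, q_0 = 12*0 + 1 = 1.
  i=1: a_1=12, p_1 = 12*12 + 1 = 145, q_1 = 12*1 + 0 = 12.
Check: 145^2 - 146*12^2 = 21025 - 21024 = 1, so (x, y) = (145, 12) solves the equation, and by the theorem it is the least positive solution.

(x, y) = (145, 12)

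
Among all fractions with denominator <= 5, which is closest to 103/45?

9/4

Expand x = 103/45 as a continued fraction with the Euclidean algorithm:
  103 = 2*45 + 13, so a_0 = 2.
  45 = 3*13 + 6, so a_1 = 3.
  13 = 2*6 + 1, so a_2 = 2.
  6 = 6*1 + 0, so a_3 = 6.
so x = [2; 3, 2, 6].
Convergents (p_i = a_i*p_{i-1} + p_{i-2}, q_i = a_i*q_{i-1} + q_{i-2} with p_{-2}=0, p_{-1}=1, q_{-2}=1, q_{-1}=0), until the denominator exceeds 5:
  i=0: a_0=2, p_0 = 2*1 + 0 = 2, q_0 = 2*0 + 1 = 1.
  i=1: a_1=3, p_1 = 3*2 + 1 = 7, q_1 = 3*1 + 0 = 3.
  i=2: a_2=2, p_2 = 2*7 + 2 = 16, q_2 = 2*3 + 1 = 7.
q_2 = 7 > 5, so the last convergent with denominator <= 5 is p_1/q_1 = 7/3.
The closest fraction with denominator <= 5 is either p_1/q_1 or the intermediate fraction (k*p_1 + p_0)/(k*q_1 + q_0) with the largest k >= 1 whose denominator stays <= 5; these approach x as k grows, and every other convergent or intermediate fraction in range is farther away.
Largest k: floor((5 - q_0)/q_1) = floor((5 - 1)/3) = 1.
That gives (1*7 + 2)/(1*3 + 1) = 9/4.
Compare the errors: |x - 7/3| = |103*3 - 7*45|/(45*3) = 6/135, and |x - 9/4| = |103*4 - 9*45|/(45*4) = 7/180.
Cross-multiplying, 7*135 = 945 < 1080 = 6*180, so 7/180 is smaller: the intermediate fraction 9/4 is closer to x than 7/3.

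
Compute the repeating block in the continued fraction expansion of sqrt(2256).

[47; (2, 94)]

Write x_i = (sqrt(2256) + m_i)/d_i with (m_0, d_0) = (0, 1). a_0 = floor(sqrt(2256)) = 47, since 47^2 = 2209 <= 2256 < 2304 = 48^2.
Iterate m_{i+1} = d_i*a_i - m_i, d_{i+1} = (2256 - m_{i+1}^2)/d_i, a_{i+1} = floor((a_0 + m_{i+1})/d_{i+1}):
  m_1 = 1*47 - 0 = 47, d_1 = (2256 - 47^2)/1 = 47/1 = 47, a_1 = floor((47 + 47)/47) = 2.
  m_2 = 47*2 - 47 = 47, d_2 = (2256 - 47^2)/47 = 47/47 = 1, a_2 = floor((47 + 47)/1) = 94.
  m_3 = 1*94 - 47 = 47, d_3 = (2256 - 47^2)/1 = 47/1 = 47: (m_3, d_3) = (m_1, d_1) = (47, 47), so from here the quotients repeat a_1, a_2; the period length is 2.
Hence the expansion of sqrt(2256) is a_0 = 47 followed by the repeating block 2, 94 (period 2).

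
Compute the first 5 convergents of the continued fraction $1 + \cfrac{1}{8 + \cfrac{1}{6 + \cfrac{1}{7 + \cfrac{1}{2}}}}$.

Using the convergent recurrence p_i = a_i*p_{i-1} + p_{i-2}, q_i = a_i*q_{i-1} + q_{i-2} with p_{-2}=0, p_{-1}=1, q_{-2}=1, q_{-1}=0:
  i=0: a_0=1, p_0 = 1*1 + 0 = 1, q_0 = 1*0 + 1 = 1.
  i=1: a_1=8, p_1 = 8*1 + 1 = 9, q_1 = 8*1 + 0 = 8.
  i=2: a_2=6, p_2 = 6*9 + 1 = 55, q_2 = 6*8 + 1 = 49.
  i=3: a_3=7, p_3 = 7*55 + 9 = 394, q_3 = 7*49 + 8 = 351.
  i=4: a_4=2, p_4 = 2*394 + 55 = 843, q_4 = 2*351 + 49 = 751.

1/1, 9/8, 55/49, 394/351, 843/751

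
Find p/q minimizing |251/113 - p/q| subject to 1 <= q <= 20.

20/9

Expand x = 251/113 as a continued fraction with the Euclidean algorithm:
  251 = 2*113 + 25, so a_0 = 2.
  113 = 4*25 + 13, so a_1 = 4.
  25 = 1*13 + 12, so a_2 = 1.
  13 = 1*12 + 1, so a_3 = 1.
  12 = 12*1 + 0, so a_4 = 12.
so x = [2; 4, 1, 1, 12].
Convergents (p_i = a_i*p_{i-1} + p_{i-2}, q_i = a_i*q_{i-1} + q_{i-2} with p_{-2}=0, p_{-1}=1, q_{-2}=1, q_{-1}=0), until the denominator exceeds 20:
  i=0: a_0=2, p_0 = 2*1 + 0 = 2, q_0 = 2*0 + 1 = 1.
  i=1: a_1=4, p_1 = 4*2 + 1 = 9, q_1 = 4*1 + 0 = 4.
  i=2: a_2=1, p_2 = 1*9 + 2 = 11, q_2 = 1*4 + 1 = 5.
  i=3: a_3=1, p_3 = 1*11 + 9 = 20, q_3 = 1*5 + 4 = 9.
  i=4: a_4=12, p_4 = 12*20 + 11 = 251, q_4 = 12*9 + 5 = 113.
q_4 = 113 > 20, so the last convergent with denominator <= 20 is p_3/q_3 = 20/9.
The closest fraction with denominator <= 20 is either p_3/q_3 or the intermediate fraction (k*p_3 + p_2)/(k*q_3 + q_2) with the largest k >= 1 whose denominator stays <= 20; these approach x as k grows, and every other convergent or intermediate fraction in range is farther away.
Largest k: floor((20 - q_2)/q_3) = floor((20 - 5)/9) = 1.
That gives (1*20 + 11)/(1*9 + 5) = 31/14.
Compare the errors: |x - 20/9| = |251*9 - 20*113|/(113*9) = 1/1017, and |x - 31/14| = |251*14 - 31*113|/(113*14) = 11/1582.
Cross-multiplying, 1*1582 = 1582 < 11187 = 11*1017, so 1/1017 is smaller: the convergent 20/9 is closer to x than 31/14.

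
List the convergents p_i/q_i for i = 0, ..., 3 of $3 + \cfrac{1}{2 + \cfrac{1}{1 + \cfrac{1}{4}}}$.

Using the convergent recurrence p_i = a_i*p_{i-1} + p_{i-2}, q_i = a_i*q_{i-1} + q_{i-2} with p_{-2}=0, p_{-1}=1, q_{-2}=1, q_{-1}=0:
  i=0: a_0=3, p_0 = 3*1 + 0 = 3, q_0 = 3*0 + 1 = 1.
  i=1: a_1=2, p_1 = 2*3 + 1 = 7, q_1 = 2*1 + 0 = 2.
  i=2: a_2=1, p_2 = 1*7 + 3 = 10, q_2 = 1*2 + 1 = 3.
  i=3: a_3=4, p_3 = 4*10 + 7 = 47, q_3 = 4*3 + 2 = 14.

3/1, 7/2, 10/3, 47/14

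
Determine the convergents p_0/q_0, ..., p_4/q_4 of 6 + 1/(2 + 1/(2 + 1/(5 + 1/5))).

6/1, 13/2, 32/5, 173/27, 897/140

Using the convergent recurrence p_i = a_i*p_{i-1} + p_{i-2}, q_i = a_i*q_{i-1} + q_{i-2} with p_{-2}=0, p_{-1}=1, q_{-2}=1, q_{-1}=0:
  i=0: a_0=6, p_0 = 6*1 + 0 = 6, q_0 = 6*0 + 1 = 1.
  i=1: a_1=2, p_1 = 2*6 + 1 = 13, q_1 = 2*1 + 0 = 2.
  i=2: a_2=2, p_2 = 2*13 + 6 = 32, q_2 = 2*2 + 1 = 5.
  i=3: a_3=5, p_3 = 5*32 + 13 = 173, q_3 = 5*5 + 2 = 27.
  i=4: a_4=5, p_4 = 5*173 + 32 = 897, q_4 = 5*27 + 5 = 140.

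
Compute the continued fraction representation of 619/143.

Run the Euclidean algorithm on 619 and 143; the successive quotients are the partial quotients a_0, a_1, ... (each step inverts the fractional part left over by the previous one):
  619 = 4*143 + 47, so a_0 = 4.
  143 = 3*47 + 2, so a_1 = 3.
  47 = 23*2 + 1, so a_2 = 23.
  2 = 2*1 + 0, so a_3 = 2.
The remainder reaches 0 after 4 divisions, so the expansion has 4 partial quotients, read off in order.

[4; 3, 23, 2]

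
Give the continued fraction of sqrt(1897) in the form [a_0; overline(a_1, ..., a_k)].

Write x_i = (sqrt(1897) + m_i)/d_i with (m_0, d_0) = (0, 1). a_0 = floor(sqrt(1897)) = 43, since 43^2 = 1849 <= 1897 < 1936 = 44^2.
Iterate m_{i+1} = d_i*a_i - m_i, d_{i+1} = (1897 - m_{i+1}^2)/d_i, a_{i+1} = floor((a_0 + m_{i+1})/d_{i+1}):
  m_1 = 1*43 - 0 = 43, d_1 = (1897 - 43^2)/1 = 48/1 = 48, a_1 = floor((43 + 43)/48) = 1.
  m_2 = 48*1 - 43 = 5, d_2 = (1897 - 5^2)/48 = 1872/48 = 39, a_2 = floor((43 + 5)/39) = 1.
  m_3 = 39*1 - 5 = 34, d_3 = (1897 - 34^2)/39 = 741/39 = 19, a_3 = floor((43 + 34)/19) = 4.
  m_4 = 19*4 - 34 = 42, d_4 = (1897 - 42^2)/19 = 133/19 = 7, a_4 = floor((43 + 42)/7) = 12.
  m_5 = 7*12 - 42 = 42, d_5 = (1897 - 42^2)/7 = 133/7 = 19, a_5 = floor((43 + 42)/19) = 4.
  m_6 = 19*4 - 42 = 34, d_6 = (1897 - 34^2)/19 = 741/19 = 39, a_6 = floor((43 + 34)/39) = 1.
  m_7 = 39*1 - 34 = 5, d_7 = (1897 - 5^2)/39 = 1872/39 = 48, a_7 = floor((43 + 5)/48) = 1.
  m_8 = 48*1 - 5 = 43, d_8 = (1897 - 43^2)/48 = 48/48 = 1, a_8 = floor((43 + 43)/1) = 86.
  m_9 = 1*86 - 43 = 43, d_9 = (1897 - 43^2)/1 = 48/1 = 48: (m_9, d_9) = (m_1, d_1) = (43, 48), so from here the quotients repeat a_1, ..., a_8; the period length is 8.
Hence the expansion of sqrt(1897) is a_0 = 43 followed by the repeating block 1, 1, 4, 12, 4, 1, 1, 86 (period 8).

[43; overline(1, 1, 4, 12, 4, 1, 1, 86)]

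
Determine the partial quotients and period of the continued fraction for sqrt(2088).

Write x_i = (sqrt(2088) + m_i)/d_i with (m_0, d_0) = (0, 1). a_0 = floor(sqrt(2088)) = 45, since 45^2 = 2025 <= 2088 < 2116 = 46^2.
Iterate m_{i+1} = d_i*a_i - m_i, d_{i+1} = (2088 - m_{i+1}^2)/d_i, a_{i+1} = floor((a_0 + m_{i+1})/d_{i+1}):
  m_1 = 1*45 - 0 = 45, d_1 = (2088 - 45^2)/1 = 63/1 = 63, a_1 = floor((45 + 45)/63) = 1.
  m_2 = 63*1 - 45 = 18, d_2 = (2088 - 18^2)/63 = 1764/63 = 28, a_2 = floor((45 + 18)/28) = 2.
  m_3 = 28*2 - 18 = 38, d_3 = (2088 - 38^2)/28 = 644/28 = 23, a_3 = floor((45 + 38)/23) = 3.
  m_4 = 23*3 - 38 = 31, d_4 = (2088 - 31^2)/23 = 1127/23 = 49, a_4 = floor((45 + 31)/49) = 1.
  m_5 = 49*1 - 31 = 18, d_5 = (2088 - 18^2)/49 = 1764/49 = 36, a_5 = floor((45 + 18)/36) = 1.
  m_6 = 36*1 - 18 = 18, d_6 = (2088 - 18^2)/36 = 1764/36 = 49, a_6 = floor((45 + 18)/49) = 1.
  m_7 = 49*1 - 18 = 31, d_7 = (2088 - 31^2)/49 = 1127/49 = 23, a_7 = floor((45 + 31)/23) = 3.
  m_8 = 23*3 - 31 = 38, d_8 = (2088 - 38^2)/23 = 644/23 = 28, a_8 = floor((45 + 38)/28) = 2.
  m_9 = 28*2 - 38 = 18, d_9 = (2088 - 18^2)/28 = 1764/28 = 63, a_9 = floor((45 + 18)/63) = 1.
  m_10 = 63*1 - 18 = 45, d_10 = (2088 - 45^2)/63 = 63/63 = 1, a_10 = floor((45 + 45)/1) = 90.
  m_11 = 1*90 - 45 = 45, d_11 = (2088 - 45^2)/1 = 63/1 = 63: (m_11, d_11) = (m_1, d_1) = (45, 63), so from here the quotients repeat a_1, ..., a_10; the period length is 10.
Hence the expansion of sqrt(2088) is a_0 = 45 followed by the repeating block 1, 2, 3, 1, 1, 1, 3, 2, 1, 90 (period 10).

[45; (1, 2, 3, 1, 1, 1, 3, 2, 1, 90)]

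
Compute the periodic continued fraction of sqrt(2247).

[47; (2, 2, 15, 2, 2, 94)]

Write x_i = (sqrt(2247) + m_i)/d_i with (m_0, d_0) = (0, 1). a_0 = floor(sqrt(2247)) = 47, since 47^2 = 2209 <= 2247 < 2304 = 48^2.
Iterate m_{i+1} = d_i*a_i - m_i, d_{i+1} = (2247 - m_{i+1}^2)/d_i, a_{i+1} = floor((a_0 + m_{i+1})/d_{i+1}):
  m_1 = 1*47 - 0 = 47, d_1 = (2247 - 47^2)/1 = 38/1 = 38, a_1 = floor((47 + 47)/38) = 2.
  m_2 = 38*2 - 47 = 29, d_2 = (2247 - 29^2)/38 = 1406/38 = 37, a_2 = floor((47 + 29)/37) = 2.
  m_3 = 37*2 - 29 = 45, d_3 = (2247 - 45^2)/37 = 222/37 = 6, a_3 = floor((47 + 45)/6) = 15.
  m_4 = 6*15 - 45 = 45, d_4 = (2247 - 45^2)/6 = 222/6 = 37, a_4 = floor((47 + 45)/37) = 2.
  m_5 = 37*2 - 45 = 29, d_5 = (2247 - 29^2)/37 = 1406/37 = 38, a_5 = floor((47 + 29)/38) = 2.
  m_6 = 38*2 - 29 = 47, d_6 = (2247 - 47^2)/38 = 38/38 = 1, a_6 = floor((47 + 47)/1) = 94.
  m_7 = 1*94 - 47 = 47, d_7 = (2247 - 47^2)/1 = 38/1 = 38: (m_7, d_7) = (m_1, d_1) = (47, 38), so from here the quotients repeat a_1, ..., a_6; the period length is 6.
Hence the expansion of sqrt(2247) is a_0 = 47 followed by the repeating block 2, 2, 15, 2, 2, 94 (period 6).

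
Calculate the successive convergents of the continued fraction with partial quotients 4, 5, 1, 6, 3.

4/1, 21/5, 25/6, 171/41, 538/129

Using the convergent recurrence p_i = a_i*p_{i-1} + p_{i-2}, q_i = a_i*q_{i-1} + q_{i-2} with p_{-2}=0, p_{-1}=1, q_{-2}=1, q_{-1}=0:
  i=0: a_0=4, p_0 = 4*1 + 0 = 4, q_0 = 4*0 + 1 = 1.
  i=1: a_1=5, p_1 = 5*4 + 1 = 21, q_1 = 5*1 + 0 = 5.
  i=2: a_2=1, p_2 = 1*21 + 4 = 25, q_2 = 1*5 + 1 = 6.
  i=3: a_3=6, p_3 = 6*25 + 21 = 171, q_3 = 6*6 + 5 = 41.
  i=4: a_4=3, p_4 = 3*171 + 25 = 538, q_4 = 3*41 + 6 = 129.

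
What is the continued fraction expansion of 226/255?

Run the Euclidean algorithm on 226 and 255; the successive quotients are the partial quotients a_0, a_1, ... (each step inverts the fractional part left over by the previous one):
  226 = 0*255 + 226, so a_0 = 0.
  255 = 1*226 + 29, so a_1 = 1.
  226 = 7*29 + 23, so a_2 = 7.
  29 = 1*23 + 6, so a_3 = 1.
  23 = 3*6 + 5, so a_4 = 3.
  6 = 1*5 + 1, so a_5 = 1.
  5 = 5*1 + 0, so a_6 = 5.
The remainder reaches 0 after 7 divisions, so the expansion has 7 partial quotients, read off in order.

[0; 1, 7, 1, 3, 1, 5]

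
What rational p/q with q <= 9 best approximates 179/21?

Expand x = 179/21 as a continued fraction with the Euclidean algorithm:
  179 = 8*21 + 11, so a_0 = 8.
  21 = 1*11 + 10, so a_1 = 1.
  11 = 1*10 + 1, so a_2 = 1.
  10 = 10*1 + 0, so a_3 = 10.
so x = [8; 1, 1, 10].
Convergents (p_i = a_i*p_{i-1} + p_{i-2}, q_i = a_i*q_{i-1} + q_{i-2} with p_{-2}=0, p_{-1}=1, q_{-2}=1, q_{-1}=0), until the denominator exceeds 9:
  i=0: a_0=8, p_0 = 8*1 + 0 = 8, q_0 = 8*0 + 1 = 1.
  i=1: a_1=1, p_1 = 1*8 + 1 = 9, q_1 = 1*1 + 0 = 1.
  i=2: a_2=1, p_2 = 1*9 + 8 = 17, q_2 = 1*1 + 1 = 2.
  i=3: a_3=10, p_3 = 10*17 + 9 = 179, q_3 = 10*2 + 1 = 21.
q_3 = 21 > 9, so the last convergent with denominator <= 9 is p_2/q_2 = 17/2.
The closest fraction with denominator <= 9 is either p_2/q_2 or the intermediate fraction (k*p_2 + p_1)/(k*q_2 + q_1) with the largest k >= 1 whose denominator stays <= 9; these approach x as k grows, and every other convergent or intermediate fraction in range is farther away.
Largest k: floor((9 - q_1)/q_2) = floor((9 - 1)/2) = 4.
That gives (4*17 + 9)/(4*2 + 1) = 77/9.
Compare the errors: |x - 17/2| = |179*2 - 17*21|/(21*2) = 1/42, and |x - 77/9| = |179*9 - 77*21|/(21*9) = 6/189.
Cross-multiplying, 1*189 = 189 < 252 = 6*42, so 1/42 is smaller: the convergent 17/2 is closer to x than 77/9.

17/2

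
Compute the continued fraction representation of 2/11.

Run the Euclidean algorithm on 2 and 11; the successive quotients are the partial quotients a_0, a_1, ... (each step inverts the fractional part left over by the previous one):
  2 = 0*11 + 2, so a_0 = 0.
  11 = 5*2 + 1, so a_1 = 5.
  2 = 2*1 + 0, so a_2 = 2.
The remainder reaches 0 after 3 divisions, so the expansion has 3 partial quotients, read off in order.

[0; 5, 2]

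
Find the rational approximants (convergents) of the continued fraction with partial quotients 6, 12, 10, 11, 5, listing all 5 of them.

6/1, 73/12, 736/121, 8169/1343, 41581/6836

Using the convergent recurrence p_i = a_i*p_{i-1} + p_{i-2}, q_i = a_i*q_{i-1} + q_{i-2} with p_{-2}=0, p_{-1}=1, q_{-2}=1, q_{-1}=0:
  i=0: a_0=6, p_0 = 6*1 + 0 = 6, q_0 = 6*0 + 1 = 1.
  i=1: a_1=12, p_1 = 12*6 + 1 = 73, q_1 = 12*1 + 0 = 12.
  i=2: a_2=10, p_2 = 10*73 + 6 = 736, q_2 = 10*12 + 1 = 121.
  i=3: a_3=11, p_3 = 11*736 + 73 = 8169, q_3 = 11*121 + 12 = 1343.
  i=4: a_4=5, p_4 = 5*8169 + 736 = 41581, q_4 = 5*1343 + 121 = 6836.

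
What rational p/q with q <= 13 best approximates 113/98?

15/13

Expand x = 113/98 as a continued fraction with the Euclidean algorithm:
  113 = 1*98 + 15, so a_0 = 1.
  98 = 6*15 + 8, so a_1 = 6.
  15 = 1*8 + 7, so a_2 = 1.
  8 = 1*7 + 1, so a_3 = 1.
  7 = 7*1 + 0, so a_4 = 7.
so x = [1; 6, 1, 1, 7].
Convergents (p_i = a_i*p_{i-1} + p_{i-2}, q_i = a_i*q_{i-1} + q_{i-2} with p_{-2}=0, p_{-1}=1, q_{-2}=1, q_{-1}=0), until the denominator exceeds 13:
  i=0: a_0=1, p_0 = 1*1 + 0 = 1, q_0 = 1*0 + 1 = 1.
  i=1: a_1=6, p_1 = 6*1 + 1 = 7, q_1 = 6*1 + 0 = 6.
  i=2: a_2=1, p_2 = 1*7 + 1 = 8, q_2 = 1*6 + 1 = 7.
  i=3: a_3=1, p_3 = 1*8 + 7 = 15, q_3 = 1*7 + 6 = 13.
  i=4: a_4=7, p_4 = 7*15 + 8 = 113, q_4 = 7*13 + 7 = 98.
q_4 = 98 > 13, so the last convergent with denominator <= 13 is p_3/q_3 = 15/13.
The closest fraction with denominator <= 13 is either p_3/q_3 or the intermediate fraction (k*p_3 + p_2)/(k*q_3 + q_2) with the largest k >= 1 whose denominator stays <= 13; these approach x as k grows, and every other convergent or intermediate fraction in range is farther away.
Largest k: floor((13 - q_2)/q_3) = floor((13 - 7)/13) = 0.
Since k = 0, no intermediate fraction beyond p_3/q_3 has denominator <= 13, so the convergent 15/13 is the closest (its error is |113*13 - 15*98|/(98*13) = 1/1274).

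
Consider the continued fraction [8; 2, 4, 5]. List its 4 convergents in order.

Using the convergent recurrence p_i = a_i*p_{i-1} + p_{i-2}, q_i = a_i*q_{i-1} + q_{i-2} with p_{-2}=0, p_{-1}=1, q_{-2}=1, q_{-1}=0:
  i=0: a_0=8, p_0 = 8*1 + 0 = 8, q_0 = 8*0 + 1 = 1.
  i=1: a_1=2, p_1 = 2*8 + 1 = 17, q_1 = 2*1 + 0 = 2.
  i=2: a_2=4, p_2 = 4*17 + 8 = 76, q_2 = 4*2 + 1 = 9.
  i=3: a_3=5, p_3 = 5*76 + 17 = 397, q_3 = 5*9 + 2 = 47.

8/1, 17/2, 76/9, 397/47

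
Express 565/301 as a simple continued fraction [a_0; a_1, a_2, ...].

Run the Euclidean algorithm on 565 and 301; the successive quotients are the partial quotients a_0, a_1, ... (each step inverts the fractional part left over by the previous one):
  565 = 1*301 + 264, so a_0 = 1.
  301 = 1*264 + 37, so a_1 = 1.
  264 = 7*37 + 5, so a_2 = 7.
  37 = 7*5 + 2, so a_3 = 7.
  5 = 2*2 + 1, so a_4 = 2.
  2 = 2*1 + 0, so a_5 = 2.
The remainder reaches 0 after 6 divisions, so the expansion has 6 partial quotients, read off in order.

[1; 1, 7, 7, 2, 2]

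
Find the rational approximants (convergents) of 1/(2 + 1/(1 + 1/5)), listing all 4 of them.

Using the convergent recurrence p_i = a_i*p_{i-1} + p_{i-2}, q_i = a_i*q_{i-1} + q_{i-2} with p_{-2}=0, p_{-1}=1, q_{-2}=1, q_{-1}=0:
  i=0: a_0=0, p_0 = 0*1 + 0 = 0, q_0 = 0*0 + 1 = 1.
  i=1: a_1=2, p_1 = 2*0 + 1 = 1, q_1 = 2*1 + 0 = 2.
  i=2: a_2=1, p_2 = 1*1 + 0 = 1, q_2 = 1*2 + 1 = 3.
  i=3: a_3=5, p_3 = 5*1 + 1 = 6, q_3 = 5*3 + 2 = 17.

0/1, 1/2, 1/3, 6/17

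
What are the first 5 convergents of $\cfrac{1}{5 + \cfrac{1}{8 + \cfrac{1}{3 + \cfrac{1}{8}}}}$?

0/1, 1/5, 8/41, 25/128, 208/1065

Using the convergent recurrence p_i = a_i*p_{i-1} + p_{i-2}, q_i = a_i*q_{i-1} + q_{i-2} with p_{-2}=0, p_{-1}=1, q_{-2}=1, q_{-1}=0:
  i=0: a_0=0, p_0 = 0*1 + 0 = 0, q_0 = 0*0 + 1 = 1.
  i=1: a_1=5, p_1 = 5*0 + 1 = 1, q_1 = 5*1 + 0 = 5.
  i=2: a_2=8, p_2 = 8*1 + 0 = 8, q_2 = 8*5 + 1 = 41.
  i=3: a_3=3, p_3 = 3*8 + 1 = 25, q_3 = 3*41 + 5 = 128.
  i=4: a_4=8, p_4 = 8*25 + 8 = 208, q_4 = 8*128 + 41 = 1065.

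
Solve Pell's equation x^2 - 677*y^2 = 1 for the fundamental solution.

First expand sqrt(677) as a continued fraction. With x_i = (sqrt(677) + m_i)/d_i and (m_0, d_0) = (0, 1): a_0 = floor(sqrt(677)) = 26, since 26^2 = 676 <= 677 < 729 = 27^2.
Iterate m_{i+1} = d_i*a_i - m_i, d_{i+1} = (677 - m_{i+1}^2)/d_i, a_{i+1} = floor((a_0 + m_{i+1})/d_{i+1}):
  m_1 = 1*26 - 0 = 26, d_1 = (677 - 26^2)/1 = 1/1 = 1, a_1 = floor((26 + 26)/1) = 52.
  m_2 = 1*52 - 26 = 26, d_2 = (677 - 26^2)/1 = 1/1 = 1: (m_2, d_2) = (m_1, d_1) = (26, 1), so from here the quotient a_1 repeats; the period length is 1.
So sqrt(677) = [26; (52)] with period length k = 1.
k is odd, so (p_{k-1}, q_{k-1}) only solves x^2 - 677y^2 = -1 and the fundamental solution of x^2 - 677y^2 = 1 is (p_{2k-1}, q_{2k-1}) = (p_1, q_1); compute convergents through index 1, running through the period twice.
Convergents (p_i = a_i*p_{i-1} + p_{i-2}, q_i = a_i*q_{i-1} + q_{i-2} with p_{-2}=0, p_{-1}=1, q_{-2}=1, q_{-1}=0):
  i=0: a_0=26, p_0 = 26*1 + 0 = 26, q_0 = 26*0 + 1 = 1.
  i=1: a_1=52, p_1 = 52*26 + 1 = 1353, q_1 = 52*1 + 0 = 52.
Indeed p_0^2 - 677*q_0^2 = 676 - 677 = -1, not +1.
Check: 1353^2 - 677*52^2 = 1830609 - 1830608 = 1, so (x, y) = (1353, 52) solves the equation, and by the theorem it is the least positive solution.

(x, y) = (1353, 52)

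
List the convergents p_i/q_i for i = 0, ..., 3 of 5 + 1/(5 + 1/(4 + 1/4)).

Using the convergent recurrence p_i = a_i*p_{i-1} + p_{i-2}, q_i = a_i*q_{i-1} + q_{i-2} with p_{-2}=0, p_{-1}=1, q_{-2}=1, q_{-1}=0:
  i=0: a_0=5, p_0 = 5*1 + 0 = 5, q_0 = 5*0 + 1 = 1.
  i=1: a_1=5, p_1 = 5*5 + 1 = 26, q_1 = 5*1 + 0 = 5.
  i=2: a_2=4, p_2 = 4*26 + 5 = 109, q_2 = 4*5 + 1 = 21.
  i=3: a_3=4, p_3 = 4*109 + 26 = 462, q_3 = 4*21 + 5 = 89.

5/1, 26/5, 109/21, 462/89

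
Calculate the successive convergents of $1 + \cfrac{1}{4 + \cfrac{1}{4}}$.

Using the convergent recurrence p_i = a_i*p_{i-1} + p_{i-2}, q_i = a_i*q_{i-1} + q_{i-2} with p_{-2}=0, p_{-1}=1, q_{-2}=1, q_{-1}=0:
  i=0: a_0=1, p_0 = 1*1 + 0 = 1, q_0 = 1*0 + 1 = 1.
  i=1: a_1=4, p_1 = 4*1 + 1 = 5, q_1 = 4*1 + 0 = 4.
  i=2: a_2=4, p_2 = 4*5 + 1 = 21, q_2 = 4*4 + 1 = 17.

1/1, 5/4, 21/17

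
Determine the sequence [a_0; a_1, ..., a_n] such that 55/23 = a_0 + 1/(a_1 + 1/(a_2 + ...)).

[2; 2, 1, 1, 4]

Run the Euclidean algorithm on 55 and 23; the successive quotients are the partial quotients a_0, a_1, ... (each step inverts the fractional part left over by the previous one):
  55 = 2*23 + 9, so a_0 = 2.
  23 = 2*9 + 5, so a_1 = 2.
  9 = 1*5 + 4, so a_2 = 1.
  5 = 1*4 + 1, so a_3 = 1.
  4 = 4*1 + 0, so a_4 = 4.
The remainder reaches 0 after 5 divisions, so the expansion has 5 partial quotients, read off in order.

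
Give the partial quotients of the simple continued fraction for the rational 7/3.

Run the Euclidean algorithm on 7 and 3; the successive quotients are the partial quotients a_0, a_1, ... (each step inverts the fractional part left over by the previous one):
  7 = 2*3 + 1, so a_0 = 2.
  3 = 3*1 + 0, so a_1 = 3.
The remainder reaches 0 after 2 divisions, so the expansion has 2 partial quotients, read off in order.

[2; 3]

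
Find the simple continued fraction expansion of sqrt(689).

[26; (4, 52)]

Write x_i = (sqrt(689) + m_i)/d_i with (m_0, d_0) = (0, 1). a_0 = floor(sqrt(689)) = 26, since 26^2 = 676 <= 689 < 729 = 27^2.
Iterate m_{i+1} = d_i*a_i - m_i, d_{i+1} = (689 - m_{i+1}^2)/d_i, a_{i+1} = floor((a_0 + m_{i+1})/d_{i+1}):
  m_1 = 1*26 - 0 = 26, d_1 = (689 - 26^2)/1 = 13/1 = 13, a_1 = floor((26 + 26)/13) = 4.
  m_2 = 13*4 - 26 = 26, d_2 = (689 - 26^2)/13 = 13/13 = 1, a_2 = floor((26 + 26)/1) = 52.
  m_3 = 1*52 - 26 = 26, d_3 = (689 - 26^2)/1 = 13/1 = 13: (m_3, d_3) = (m_1, d_1) = (26, 13), so from here the quotients repeat a_1, a_2; the period length is 2.
Hence the expansion of sqrt(689) is a_0 = 26 followed by the repeating block 4, 52 (period 2).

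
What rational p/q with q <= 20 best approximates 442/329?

27/20

Expand x = 442/329 as a continued fraction with the Euclidean algorithm:
  442 = 1*329 + 113, so a_0 = 1.
  329 = 2*113 + 103, so a_1 = 2.
  113 = 1*103 + 10, so a_2 = 1.
  103 = 10*10 + 3, so a_3 = 10.
  10 = 3*3 + 1, so a_4 = 3.
  3 = 3*1 + 0, so a_5 = 3.
so x = [1; 2, 1, 10, 3, 3].
Convergents (p_i = a_i*p_{i-1} + p_{i-2}, q_i = a_i*q_{i-1} + q_{i-2} with p_{-2}=0, p_{-1}=1, q_{-2}=1, q_{-1}=0), until the denominator exceeds 20:
  i=0: a_0=1, p_0 = 1*1 + 0 = 1, q_0 = 1*0 + 1 = 1.
  i=1: a_1=2, p_1 = 2*1 + 1 = 3, q_1 = 2*1 + 0 = 2.
  i=2: a_2=1, p_2 = 1*3 + 1 = 4, q_2 = 1*2 + 1 = 3.
  i=3: a_3=10, p_3 = 10*4 + 3 = 43, q_3 = 10*3 + 2 = 32.
q_3 = 32 > 20, so the last convergent with denominator <= 20 is p_2/q_2 = 4/3.
The closest fraction with denominator <= 20 is either p_2/q_2 or the intermediate fraction (k*p_2 + p_1)/(k*q_2 + q_1) with the largest k >= 1 whose denominator stays <= 20; these approach x as k grows, and every other convergent or intermediate fraction in range is farther away.
Largest k: floor((20 - q_1)/q_2) = floor((20 - 2)/3) = 6.
That gives (6*4 + 3)/(6*3 + 2) = 27/20.
Compare the errors: |x - 4/3| = |442*3 - 4*329|/(329*3) = 10/987, and |x - 27/20| = |442*20 - 27*329|/(329*20) = 43/6580.
Cross-multiplying, 43*987 = 42441 < 65800 = 10*6580, so 43/6580 is smaller: the intermediate fraction 27/20 is closer to x than 4/3.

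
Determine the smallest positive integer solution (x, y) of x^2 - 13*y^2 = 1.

(x, y) = (649, 180)

First expand sqrt(13) as a continued fraction. With x_i = (sqrt(13) + m_i)/d_i and (m_0, d_0) = (0, 1): a_0 = floor(sqrt(13)) = 3, since 3^2 = 9 <= 13 < 16 = 4^2.
Iterate m_{i+1} = d_i*a_i - m_i, d_{i+1} = (13 - m_{i+1}^2)/d_i, a_{i+1} = floor((a_0 + m_{i+1})/d_{i+1}):
  m_1 = 1*3 - 0 = 3, d_1 = (13 - 3^2)/1 = 4/1 = 4, a_1 = floor((3 + 3)/4) = 1.
  m_2 = 4*1 - 3 = 1, d_2 = (13 - 1^2)/4 = 12/4 = 3, a_2 = floor((3 + 1)/3) = 1.
  m_3 = 3*1 - 1 = 2, d_3 = (13 - 2^2)/3 = 9/3 = 3, a_3 = floor((3 + 2)/3) = 1.
  m_4 = 3*1 - 2 = 1, d_4 = (13 - 1^2)/3 = 12/3 = 4, a_4 = floor((3 + 1)/4) = 1.
  m_5 = 4*1 - 1 = 3, d_5 = (13 - 3^2)/4 = 4/4 = 1, a_5 = floor((3 + 3)/1) = 6.
  m_6 = 1*6 - 3 = 3, d_6 = (13 - 3^2)/1 = 4/1 = 4: (m_6, d_6) = (m_1, d_1) = (3, 4), so from here the quotients repeat a_1, ..., a_5; the period length is 5.
So sqrt(13) = [3; (1, 1, 1, 1, 6)] with period length k = 5.
k is odd, so (p_{k-1}, q_{k-1}) only solves x^2 - 13y^2 = -1 and the fundamental solution of x^2 - 13y^2 = 1 is (p_{2k-1}, q_{2k-1}) = (p_9, q_9); compute convergents through index 9, running through the period twice.
Convergents (p_i = a_i*p_{i-1} + p_{i-2}, q_i = a_i*q_{i-1} + q_{i-2} with p_{-2}=0, p_{-1}=1, q_{-2}=1, q_{-1}=0):
  i=0: a_0=3, p_0 = 3*1 + 0 = 3, q_0 = 3*0 + 1 = 1.
  i=1: a_1=1, p_1 = 1*3 + 1 = 4, q_1 = 1*1 + 0 = 1.
  i=2: a_2=1, p_2 = 1*4 + 3 = 7, q_2 = 1*1 + 1 = 2.
  i=3: a_3=1, p_3 = 1*7 + 4 = 11, q_3 = 1*2 + 1 = 3.
  i=4: a_4=1, p_4 = 1*11 + 7 = 18, q_4 = 1*3 + 2 = 5.
  i=5: a_5=6, p_5 = 6*18 + 11 = 119, q_5 = 6*5 + 3 = 33.
  i=6: a_6=1, p_6 = 1*119 + 18 = 137, q_6 = 1*33 + 5 = 38.
  i=7: a_7=1, p_7 = 1*137 + 119 = 256, q_7 = 1*38 + 33 = 71.
  i=8: a_8=1, p_8 = 1*256 + 137 = 393, q_8 = 1*71 + 38 = 109.
  i=9: a_9=1, p_9 = 1*393 + 256 = 649, q_9 = 1*109 + 71 = 180.
Indeed p_4^2 - 13*q_4^2 = 324 - 325 = -1, not +1.
Check: 649^2 - 13*180^2 = 421201 - 421200 = 1, so (x, y) = (649, 180) solves the equation, and by the theorem it is the least positive solution.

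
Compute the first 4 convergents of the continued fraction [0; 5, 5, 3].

0/1, 1/5, 5/26, 16/83

Using the convergent recurrence p_i = a_i*p_{i-1} + p_{i-2}, q_i = a_i*q_{i-1} + q_{i-2} with p_{-2}=0, p_{-1}=1, q_{-2}=1, q_{-1}=0:
  i=0: a_0=0, p_0 = 0*1 + 0 = 0, q_0 = 0*0 + 1 = 1.
  i=1: a_1=5, p_1 = 5*0 + 1 = 1, q_1 = 5*1 + 0 = 5.
  i=2: a_2=5, p_2 = 5*1 + 0 = 5, q_2 = 5*5 + 1 = 26.
  i=3: a_3=3, p_3 = 3*5 + 1 = 16, q_3 = 3*26 + 5 = 83.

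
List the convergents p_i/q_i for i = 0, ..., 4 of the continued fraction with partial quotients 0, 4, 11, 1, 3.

0/1, 1/4, 11/45, 12/49, 47/192

Using the convergent recurrence p_i = a_i*p_{i-1} + p_{i-2}, q_i = a_i*q_{i-1} + q_{i-2} with p_{-2}=0, p_{-1}=1, q_{-2}=1, q_{-1}=0:
  i=0: a_0=0, p_0 = 0*1 + 0 = 0, q_0 = 0*0 + 1 = 1.
  i=1: a_1=4, p_1 = 4*0 + 1 = 1, q_1 = 4*1 + 0 = 4.
  i=2: a_2=11, p_2 = 11*1 + 0 = 11, q_2 = 11*4 + 1 = 45.
  i=3: a_3=1, p_3 = 1*11 + 1 = 12, q_3 = 1*45 + 4 = 49.
  i=4: a_4=3, p_4 = 3*12 + 11 = 47, q_4 = 3*49 + 45 = 192.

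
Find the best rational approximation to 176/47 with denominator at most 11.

Expand x = 176/47 as a continued fraction with the Euclidean algorithm:
  176 = 3*47 + 35, so a_0 = 3.
  47 = 1*35 + 12, so a_1 = 1.
  35 = 2*12 + 11, so a_2 = 2.
  12 = 1*11 + 1, so a_3 = 1.
  11 = 11*1 + 0, so a_4 = 11.
so x = [3; 1, 2, 1, 11].
Convergents (p_i = a_i*p_{i-1} + p_{i-2}, q_i = a_i*q_{i-1} + q_{i-2} with p_{-2}=0, p_{-1}=1, q_{-2}=1, q_{-1}=0), until the denominator exceeds 11:
  i=0: a_0=3, p_0 = 3*1 + 0 = 3, q_0 = 3*0 + 1 = 1.
  i=1: a_1=1, p_1 = 1*3 + 1 = 4, q_1 = 1*1 + 0 = 1.
  i=2: a_2=2, p_2 = 2*4 + 3 = 11, q_2 = 2*1 + 1 = 3.
  i=3: a_3=1, p_3 = 1*11 + 4 = 15, q_3 = 1*3 + 1 = 4.
  i=4: a_4=11, p_4 = 11*15 + 11 = 176, q_4 = 11*4 + 3 = 47.
q_4 = 47 > 11, so the last convergent with denominator <= 11 is p_3/q_3 = 15/4.
The closest fraction with denominator <= 11 is either p_3/q_3 or the intermediate fraction (k*p_3 + p_2)/(k*q_3 + q_2) with the largest k >= 1 whose denominator stays <= 11; these approach x as k grows, and every other convergent or intermediate fraction in range is farther away.
Largest k: floor((11 - q_2)/q_3) = floor((11 - 3)/4) = 2.
That gives (2*15 + 11)/(2*4 + 3) = 41/11.
Compare the errors: |x - 15/4| = |176*4 - 15*47|/(47*4) = 1/188, and |x - 41/11| = |176*11 - 41*47|/(47*11) = 9/517.
Cross-multiplying, 1*517 = 517 < 1692 = 9*188, so 1/188 is smaller: the convergent 15/4 is closer to x than 41/11.

15/4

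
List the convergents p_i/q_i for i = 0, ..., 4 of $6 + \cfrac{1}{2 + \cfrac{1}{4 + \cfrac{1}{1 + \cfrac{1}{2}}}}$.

Using the convergent recurrence p_i = a_i*p_{i-1} + p_{i-2}, q_i = a_i*q_{i-1} + q_{i-2} with p_{-2}=0, p_{-1}=1, q_{-2}=1, q_{-1}=0:
  i=0: a_0=6, p_0 = 6*1 + 0 = 6, q_0 = 6*0 + 1 = 1.
  i=1: a_1=2, p_1 = 2*6 + 1 = 13, q_1 = 2*1 + 0 = 2.
  i=2: a_2=4, p_2 = 4*13 + 6 = 58, q_2 = 4*2 + 1 = 9.
  i=3: a_3=1, p_3 = 1*58 + 13 = 71, q_3 = 1*9 + 2 = 11.
  i=4: a_4=2, p_4 = 2*71 + 58 = 200, q_4 = 2*11 + 9 = 31.

6/1, 13/2, 58/9, 71/11, 200/31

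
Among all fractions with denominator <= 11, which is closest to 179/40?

49/11

Expand x = 179/40 as a continued fraction with the Euclidean algorithm:
  179 = 4*40 + 19, so a_0 = 4.
  40 = 2*19 + 2, so a_1 = 2.
  19 = 9*2 + 1, so a_2 = 9.
  2 = 2*1 + 0, so a_3 = 2.
so x = [4; 2, 9, 2].
Convergents (p_i = a_i*p_{i-1} + p_{i-2}, q_i = a_i*q_{i-1} + q_{i-2} with p_{-2}=0, p_{-1}=1, q_{-2}=1, q_{-1}=0), until the denominator exceeds 11:
  i=0: a_0=4, p_0 = 4*1 + 0 = 4, q_0 = 4*0 + 1 = 1.
  i=1: a_1=2, p_1 = 2*4 + 1 = 9, q_1 = 2*1 + 0 = 2.
  i=2: a_2=9, p_2 = 9*9 + 4 = 85, q_2 = 9*2 + 1 = 19.
q_2 = 19 > 11, so the last convergent with denominator <= 11 is p_1/q_1 = 9/2.
The closest fraction with denominator <= 11 is either p_1/q_1 or the intermediate fraction (k*p_1 + p_0)/(k*q_1 + q_0) with the largest k >= 1 whose denominator stays <= 11; these approach x as k grows, and every other convergent or intermediate fraction in range is farther away.
Largest k: floor((11 - q_0)/q_1) = floor((11 - 1)/2) = 5.
That gives (5*9 + 4)/(5*2 + 1) = 49/11.
Compare the errors: |x - 9/2| = |179*2 - 9*40|/(40*2) = 2/80, and |x - 49/11| = |179*11 - 49*40|/(40*11) = 9/440.
Cross-multiplying, 9*80 = 720 < 880 = 2*440, so 9/440 is smaller: the intermediate fraction 49/11 is closer to x than 9/2.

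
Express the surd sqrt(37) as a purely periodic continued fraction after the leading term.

Write x_i = (sqrt(37) + m_i)/d_i with (m_0, d_0) = (0, 1). a_0 = floor(sqrt(37)) = 6, since 6^2 = 36 <= 37 < 49 = 7^2.
Iterate m_{i+1} = d_i*a_i - m_i, d_{i+1} = (37 - m_{i+1}^2)/d_i, a_{i+1} = floor((a_0 + m_{i+1})/d_{i+1}):
  m_1 = 1*6 - 0 = 6, d_1 = (37 - 6^2)/1 = 1/1 = 1, a_1 = floor((6 + 6)/1) = 12.
  m_2 = 1*12 - 6 = 6, d_2 = (37 - 6^2)/1 = 1/1 = 1: (m_2, d_2) = (m_1, d_1) = (6, 1), so from here the quotient a_1 repeats; the period length is 1.
Hence the expansion of sqrt(37) is a_0 = 6 followed by the repeating block 12 (period 1).

[6; (12)]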